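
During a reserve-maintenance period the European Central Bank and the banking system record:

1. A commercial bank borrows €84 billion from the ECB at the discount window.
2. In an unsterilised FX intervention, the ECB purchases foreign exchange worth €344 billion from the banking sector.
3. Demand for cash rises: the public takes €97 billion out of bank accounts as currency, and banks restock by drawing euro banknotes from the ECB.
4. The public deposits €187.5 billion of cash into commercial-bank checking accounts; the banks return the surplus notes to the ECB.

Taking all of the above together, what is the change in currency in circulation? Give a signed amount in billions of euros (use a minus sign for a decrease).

ECB balance sheet:
  Assets:      Loans to banks +€84B, Foreign assets +€344B
  Liabilities: Bank reserves +€518.5B, Currency in circulation −€90.5B
So the change in currency in circulation is -€90.5 billion.

-€90.5 billion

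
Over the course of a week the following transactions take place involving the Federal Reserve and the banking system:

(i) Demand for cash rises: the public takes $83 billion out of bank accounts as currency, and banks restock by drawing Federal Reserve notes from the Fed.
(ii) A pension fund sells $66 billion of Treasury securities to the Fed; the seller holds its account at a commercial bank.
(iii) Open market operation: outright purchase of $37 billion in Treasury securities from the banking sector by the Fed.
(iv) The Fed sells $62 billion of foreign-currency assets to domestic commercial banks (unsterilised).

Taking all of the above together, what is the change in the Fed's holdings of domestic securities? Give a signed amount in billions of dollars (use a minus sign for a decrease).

Currency withdrawal $83 billion: the Fed's securities portfolio is untouched → 0.
Asset purchase (from non-banks) $66 billion: securities added to the Fed's portfolio → +$66B.
OMO purchase (from banks) $37 billion: securities added to the Fed's portfolio → +$37B.
FX sale $62 billion: the Fed's securities portfolio is untouched → 0.
Net: 0 + 66 + 37 + 0 = +$103 billion.

+$103 billion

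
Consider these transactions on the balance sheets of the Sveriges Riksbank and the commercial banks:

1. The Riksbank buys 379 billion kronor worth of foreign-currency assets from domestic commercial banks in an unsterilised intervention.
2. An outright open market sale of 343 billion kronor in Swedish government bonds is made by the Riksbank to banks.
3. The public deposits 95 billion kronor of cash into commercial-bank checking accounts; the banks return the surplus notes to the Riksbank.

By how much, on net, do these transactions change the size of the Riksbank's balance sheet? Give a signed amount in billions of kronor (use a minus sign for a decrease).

+36 billion

Riksbank balance sheet:
  Assets:      Securities −343B, Foreign assets +379B
  Liabilities: Bank reserves +131B, Currency in circulation −95B
Commercial banking system:
  Assets:      Reserves at CB +131B, Securities +343B, Foreign assets −379B
  Liabilities: Checkable deposits +95B
Change in total Riksbank assets = +36 billion.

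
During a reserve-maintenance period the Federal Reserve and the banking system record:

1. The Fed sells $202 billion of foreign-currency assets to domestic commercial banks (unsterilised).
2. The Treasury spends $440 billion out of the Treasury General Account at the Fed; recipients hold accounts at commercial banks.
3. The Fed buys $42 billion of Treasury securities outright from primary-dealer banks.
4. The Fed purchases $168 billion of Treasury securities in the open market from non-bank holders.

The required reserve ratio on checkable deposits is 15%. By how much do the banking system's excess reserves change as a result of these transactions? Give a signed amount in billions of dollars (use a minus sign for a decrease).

+$356.8 billion

FX sale $202 billion: reserves −$202B, deposits 0.
Government spending $440 billion: reserves +$440B, deposits +$440B.
OMO purchase (from banks) $42 billion: reserves +$42B, deposits 0.
Asset purchase (from non-banks) $168 billion: reserves +$168B, deposits +$168B.
Totals: Δreserves = +$448B, Δdeposits = +$608B.
Δrequired reserves = 15% × +$608B = +$91.2B.
Δexcess reserves = Δreserves − Δrequired = +$448B − (+$91.2B) = +$356.8 billion.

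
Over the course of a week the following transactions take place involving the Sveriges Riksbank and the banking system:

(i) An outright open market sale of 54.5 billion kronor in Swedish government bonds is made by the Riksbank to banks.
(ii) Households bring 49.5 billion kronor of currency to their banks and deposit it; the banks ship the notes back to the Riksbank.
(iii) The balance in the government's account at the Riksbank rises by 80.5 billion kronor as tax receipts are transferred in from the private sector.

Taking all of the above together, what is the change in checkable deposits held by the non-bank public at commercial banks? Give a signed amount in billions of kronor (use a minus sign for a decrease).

Riksbank balance sheet:
  Assets:      Securities −54.5B
  Liabilities: Bank reserves −85.5B, Currency in circulation −49.5B, Government deposits +80.5B
Commercial banking system:
  Assets:      Reserves at CB −85.5B, Securities +54.5B
  Liabilities: Checkable deposits −31B
So the change in checkable deposits held by the non-bank public at commercial banks is -31 billion.

-31 billion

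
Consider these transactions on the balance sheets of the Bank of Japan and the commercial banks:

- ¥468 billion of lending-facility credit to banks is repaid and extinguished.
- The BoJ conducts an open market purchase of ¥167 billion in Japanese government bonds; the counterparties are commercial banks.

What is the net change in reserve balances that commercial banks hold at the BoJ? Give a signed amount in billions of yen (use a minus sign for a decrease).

Discount-window repayment ¥468 billion: repayment is debited from reserves → −¥468B.
OMO purchase (from banks) ¥167 billion: the BoJ pays by crediting reserve accounts → +¥167B.
Net: −468 + 167 = -¥301 billion.

-¥301 billion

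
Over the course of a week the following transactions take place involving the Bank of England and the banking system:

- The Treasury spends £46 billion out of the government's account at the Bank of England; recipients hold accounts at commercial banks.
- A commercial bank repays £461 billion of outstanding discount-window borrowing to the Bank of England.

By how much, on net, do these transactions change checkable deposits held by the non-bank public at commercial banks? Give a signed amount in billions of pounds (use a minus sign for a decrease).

+£46 billion

Government spending £46 billion: non-bank counterparties' bank balances rise → +£46B.
Discount-window repayment £461 billion: the counterparty is a bank, so public deposits are unchanged → 0.
Net: 46 + 0 = +£46 billion.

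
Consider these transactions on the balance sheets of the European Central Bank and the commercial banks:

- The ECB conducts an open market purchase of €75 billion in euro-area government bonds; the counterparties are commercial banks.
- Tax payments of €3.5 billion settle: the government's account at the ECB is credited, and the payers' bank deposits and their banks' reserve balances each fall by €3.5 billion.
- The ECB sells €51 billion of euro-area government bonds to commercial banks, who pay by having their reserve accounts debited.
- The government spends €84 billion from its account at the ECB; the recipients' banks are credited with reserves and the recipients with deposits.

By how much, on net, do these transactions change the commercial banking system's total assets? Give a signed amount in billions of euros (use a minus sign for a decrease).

OMO purchase (from banks) €75 billion: just an asset swap on bank balance sheets → 0.
Government account inflow €3.5 billion: bank balance sheets shrink → −€3.5B.
OMO sale (to banks) €51 billion: just an asset swap on bank balance sheets → 0.
Government spending €84 billion: bank balance sheets expand → +€84B.
Net: 0 − 3.5 + 0 + 84 = +€80.5 billion.

+€80.5 billion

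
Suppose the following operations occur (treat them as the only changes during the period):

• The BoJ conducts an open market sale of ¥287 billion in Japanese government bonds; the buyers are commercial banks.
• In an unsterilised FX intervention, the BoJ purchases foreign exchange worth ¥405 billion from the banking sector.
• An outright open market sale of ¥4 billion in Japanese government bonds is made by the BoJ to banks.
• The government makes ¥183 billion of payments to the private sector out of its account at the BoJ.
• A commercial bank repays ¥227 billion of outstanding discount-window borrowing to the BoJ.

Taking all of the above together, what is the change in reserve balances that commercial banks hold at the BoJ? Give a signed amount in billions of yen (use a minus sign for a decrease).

BoJ balance sheet:
  Assets:      Securities −¥291B, Loans to banks −¥227B, Foreign assets +¥405B
  Liabilities: Bank reserves +¥70B, Government deposits −¥183B
So the change in reserve balances that commercial banks hold at the BoJ is +¥70 billion.

+¥70 billion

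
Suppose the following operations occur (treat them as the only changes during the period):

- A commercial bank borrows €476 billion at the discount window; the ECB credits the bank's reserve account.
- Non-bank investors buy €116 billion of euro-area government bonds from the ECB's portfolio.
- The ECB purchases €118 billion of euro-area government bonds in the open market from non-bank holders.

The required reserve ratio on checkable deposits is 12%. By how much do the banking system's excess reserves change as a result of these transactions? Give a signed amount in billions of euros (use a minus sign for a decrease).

Discount-window loan €476 billion: reserves +€476B, deposits 0.
Asset sale (to non-banks) €116 billion: reserves −€116B, deposits −€116B.
Asset purchase (from non-banks) €118 billion: reserves +€118B, deposits +€118B.
Totals: Δreserves = +€478B, Δdeposits = +€2B.
Δrequired reserves = 12% × +€2B = +€0.24B.
Δexcess reserves = Δreserves − Δrequired = +€478B − (+€0.24B) = +€477.76 billion.

+€477.76 billion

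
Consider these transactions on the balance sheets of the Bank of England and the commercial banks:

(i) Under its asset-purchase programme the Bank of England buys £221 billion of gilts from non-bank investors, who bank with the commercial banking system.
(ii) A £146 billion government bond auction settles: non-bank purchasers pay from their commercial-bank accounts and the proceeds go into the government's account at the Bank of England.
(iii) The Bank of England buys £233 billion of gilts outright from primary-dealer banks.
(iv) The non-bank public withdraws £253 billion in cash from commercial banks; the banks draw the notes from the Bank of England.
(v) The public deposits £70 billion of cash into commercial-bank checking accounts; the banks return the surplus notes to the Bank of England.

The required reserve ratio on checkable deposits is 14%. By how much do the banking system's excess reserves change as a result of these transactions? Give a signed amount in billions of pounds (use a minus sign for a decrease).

+£140.12 billion

Asset purchase (from non-banks) £221 billion: reserves +£221B, deposits +£221B.
Government account inflow £146 billion: reserves −£146B, deposits −£146B.
OMO purchase (from banks) £233 billion: reserves +£233B, deposits 0.
Currency withdrawal £253 billion: reserves −£253B, deposits −£253B.
Currency deposit £70 billion: reserves +£70B, deposits +£70B.
Totals: Δreserves = +£125B, Δdeposits = −£108B.
Δrequired reserves = 14% × −£108B = −£15.12B.
Δexcess reserves = Δreserves − Δrequired = +£125B − (−£15.12B) = +£140.12 billion.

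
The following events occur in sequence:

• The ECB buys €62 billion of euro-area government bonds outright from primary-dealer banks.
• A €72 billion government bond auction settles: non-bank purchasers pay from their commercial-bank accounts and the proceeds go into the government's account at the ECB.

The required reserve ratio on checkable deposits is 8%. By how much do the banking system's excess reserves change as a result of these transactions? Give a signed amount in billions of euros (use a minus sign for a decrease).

-€4.24 billion

OMO purchase (from banks) €62 billion: reserves +€62B, deposits 0.
Government account inflow €72 billion: reserves −€72B, deposits −€72B.
Totals: Δreserves = −€10B, Δdeposits = −€72B.
Δrequired reserves = 8% × −€72B = −€5.76B.
Δexcess reserves = Δreserves − Δrequired = −€10B − (−€5.76B) = -€4.24 billion.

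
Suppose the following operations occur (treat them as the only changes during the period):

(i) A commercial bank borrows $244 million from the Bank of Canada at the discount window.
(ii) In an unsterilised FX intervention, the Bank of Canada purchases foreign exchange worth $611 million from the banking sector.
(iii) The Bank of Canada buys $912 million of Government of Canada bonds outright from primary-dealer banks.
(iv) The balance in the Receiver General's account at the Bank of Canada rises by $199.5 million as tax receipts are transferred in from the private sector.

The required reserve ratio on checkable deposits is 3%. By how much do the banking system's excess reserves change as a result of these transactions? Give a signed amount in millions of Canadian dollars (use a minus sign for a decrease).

+$1573.485 million

Discount-window loan $244 million: reserves +$244M, deposits 0.
FX purchase $611 million: reserves +$611M, deposits 0.
OMO purchase (from banks) $912 million: reserves +$912M, deposits 0.
Government account inflow $199.5 million: reserves −$199.5M, deposits −$199.5M.
Totals: Δreserves = +$1567.5M, Δdeposits = −$199.5M.
Δrequired reserves = 3% × −$199.5M = −$5.985M.
Δexcess reserves = Δreserves − Δrequired = +$1567.5M − (−$5.985M) = +$1573.485 million.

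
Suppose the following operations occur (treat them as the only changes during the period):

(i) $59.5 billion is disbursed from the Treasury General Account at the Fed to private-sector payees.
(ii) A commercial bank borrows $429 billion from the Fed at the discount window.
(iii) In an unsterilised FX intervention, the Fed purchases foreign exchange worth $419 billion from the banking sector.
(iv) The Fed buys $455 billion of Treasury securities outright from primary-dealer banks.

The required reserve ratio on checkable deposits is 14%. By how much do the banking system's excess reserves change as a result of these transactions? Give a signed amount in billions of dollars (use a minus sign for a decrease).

+$1354.17 billion

Government spending $59.5 billion: reserves +$59.5B, deposits +$59.5B.
Discount-window loan $429 billion: reserves +$429B, deposits 0.
FX purchase $419 billion: reserves +$419B, deposits 0.
OMO purchase (from banks) $455 billion: reserves +$455B, deposits 0.
Totals: Δreserves = +$1362.5B, Δdeposits = +$59.5B.
Δrequired reserves = 14% × +$59.5B = +$8.33B.
Δexcess reserves = Δreserves − Δrequired = +$1362.5B − (+$8.33B) = +$1354.17 billion.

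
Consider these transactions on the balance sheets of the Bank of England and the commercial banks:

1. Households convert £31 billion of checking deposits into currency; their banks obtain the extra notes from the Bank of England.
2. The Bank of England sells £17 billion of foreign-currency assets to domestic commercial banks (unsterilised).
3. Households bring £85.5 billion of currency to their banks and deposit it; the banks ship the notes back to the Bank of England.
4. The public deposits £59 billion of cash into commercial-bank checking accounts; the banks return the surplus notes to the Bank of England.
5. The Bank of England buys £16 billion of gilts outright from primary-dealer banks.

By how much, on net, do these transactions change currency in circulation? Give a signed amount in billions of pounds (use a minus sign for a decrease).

Currency withdrawal £31 billion: notes leave the central bank → +£31B.
FX sale £17 billion: no currency enters or leaves circulation → 0.
Currency deposit £85.5 billion: notes return to the central bank → −£85.5B.
Currency deposit £59 billion: notes return to the central bank → −£59B.
OMO purchase (from banks) £16 billion: no currency enters or leaves circulation → 0.
Net: 31 + 0 − 85.5 − 59 + 0 = -£113.5 billion.

-£113.5 billion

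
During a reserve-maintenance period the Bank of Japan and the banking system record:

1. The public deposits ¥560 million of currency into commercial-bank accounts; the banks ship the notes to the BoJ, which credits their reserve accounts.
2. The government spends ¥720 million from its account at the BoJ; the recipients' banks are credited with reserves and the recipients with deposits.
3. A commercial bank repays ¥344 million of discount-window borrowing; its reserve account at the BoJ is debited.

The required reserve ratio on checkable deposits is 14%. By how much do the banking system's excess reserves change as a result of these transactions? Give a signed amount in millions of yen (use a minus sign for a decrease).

Currency deposit ¥560 million: reserves +¥560M, deposits +¥560M.
Government spending ¥720 million: reserves +¥720M, deposits +¥720M.
Discount-window repayment ¥344 million: reserves −¥344M, deposits 0.
Totals: Δreserves = +¥936M, Δdeposits = +¥1280M.
Δrequired reserves = 14% × +¥1280M = +¥179.2M.
Δexcess reserves = Δreserves − Δrequired = +¥936M − (+¥179.2M) = +¥756.8 million.

+¥756.8 million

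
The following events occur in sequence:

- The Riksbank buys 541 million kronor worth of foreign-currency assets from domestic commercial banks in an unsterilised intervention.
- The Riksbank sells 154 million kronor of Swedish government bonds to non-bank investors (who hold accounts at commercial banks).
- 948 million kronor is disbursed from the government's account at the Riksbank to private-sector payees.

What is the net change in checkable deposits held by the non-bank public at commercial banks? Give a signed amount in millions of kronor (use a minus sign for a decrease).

FX purchase 541 million kronor: the counterparty is a bank, so public deposits are unchanged → 0.
Asset sale (to non-banks) 154 million kronor: non-bank counterparties' bank balances fall → −154M.
Government spending 948 million kronor: non-bank counterparties' bank balances rise → +948M.
Net: 0 − 154 + 948 = +794 million.

+794 million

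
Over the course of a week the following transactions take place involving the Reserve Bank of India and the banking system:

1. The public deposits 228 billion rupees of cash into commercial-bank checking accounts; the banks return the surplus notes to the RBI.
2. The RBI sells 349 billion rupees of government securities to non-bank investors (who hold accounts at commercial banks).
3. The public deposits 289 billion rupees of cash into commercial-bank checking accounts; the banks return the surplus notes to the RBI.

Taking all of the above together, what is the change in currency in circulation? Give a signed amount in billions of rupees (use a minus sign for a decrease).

Currency deposit 228 billion rupees: notes return to the central bank → −228B.
Asset sale (to non-banks) 349 billion rupees: no currency enters or leaves circulation → 0.
Currency deposit 289 billion rupees: notes return to the central bank → −289B.
Net: −228 + 0 − 289 = -517 billion.

-517 billion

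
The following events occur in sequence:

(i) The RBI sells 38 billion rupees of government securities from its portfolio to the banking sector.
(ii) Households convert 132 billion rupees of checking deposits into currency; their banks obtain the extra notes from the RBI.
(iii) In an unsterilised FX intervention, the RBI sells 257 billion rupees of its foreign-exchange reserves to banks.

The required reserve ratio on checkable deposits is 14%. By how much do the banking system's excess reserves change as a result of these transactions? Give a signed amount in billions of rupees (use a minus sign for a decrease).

OMO sale (to banks) 38 billion rupees: reserves −38B, deposits 0.
Currency withdrawal 132 billion rupees: reserves −132B, deposits −132B.
FX sale 257 billion rupees: reserves −257B, deposits 0.
Totals: Δreserves = −427B, Δdeposits = −132B.
Δrequired reserves = 14% × −132B = −18.48B.
Δexcess reserves = Δreserves − Δrequired = −427B − (−18.48B) = -408.52 billion.

-408.52 billion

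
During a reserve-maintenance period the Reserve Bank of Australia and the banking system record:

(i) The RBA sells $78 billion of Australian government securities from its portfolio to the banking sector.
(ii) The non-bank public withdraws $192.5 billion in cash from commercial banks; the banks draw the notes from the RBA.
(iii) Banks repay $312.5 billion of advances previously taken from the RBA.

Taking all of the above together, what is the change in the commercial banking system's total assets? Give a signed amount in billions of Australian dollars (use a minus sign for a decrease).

RBA balance sheet:
  Assets:      Securities −$78B, Loans to banks −$312.5B
  Liabilities: Bank reserves −$583B, Currency in circulation +$192.5B
Commercial banking system:
  Assets:      Reserves at CB −$583B, Securities +$78B
  Liabilities: Checkable deposits −$192.5B, Borrowings from CB −$312.5B
Change in total bank assets = -$505 billion.

-$505 billion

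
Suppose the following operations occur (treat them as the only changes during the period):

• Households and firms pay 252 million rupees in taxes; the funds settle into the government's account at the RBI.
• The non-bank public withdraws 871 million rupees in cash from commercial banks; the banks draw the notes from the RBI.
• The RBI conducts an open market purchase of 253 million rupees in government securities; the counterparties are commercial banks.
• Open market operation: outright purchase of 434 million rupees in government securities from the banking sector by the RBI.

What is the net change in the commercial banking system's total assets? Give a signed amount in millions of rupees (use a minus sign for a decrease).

RBI balance sheet:
  Assets:      Securities +687M
  Liabilities: Bank reserves −436M, Currency in circulation +871M, Government deposits +252M
Commercial banking system:
  Assets:      Reserves at CB −436M, Securities −687M
  Liabilities: Checkable deposits −1123M
Change in total bank assets = -1123 million.

-1123 million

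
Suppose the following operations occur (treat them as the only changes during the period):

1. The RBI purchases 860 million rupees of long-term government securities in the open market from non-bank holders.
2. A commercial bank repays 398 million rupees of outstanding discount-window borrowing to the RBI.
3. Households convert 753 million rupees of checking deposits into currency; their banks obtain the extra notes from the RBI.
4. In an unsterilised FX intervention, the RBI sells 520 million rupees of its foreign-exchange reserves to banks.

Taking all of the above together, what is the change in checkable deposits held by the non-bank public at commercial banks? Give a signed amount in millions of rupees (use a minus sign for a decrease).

Asset purchase (from non-banks) 860 million rupees: non-bank counterparties' bank balances rise → +860M.
Discount-window repayment 398 million rupees: the counterparty is a bank, so public deposits are unchanged → 0.
Currency withdrawal 753 million rupees: non-bank counterparties' bank balances fall → −753M.
FX sale 520 million rupees: the counterparty is a bank, so public deposits are unchanged → 0.
Net: 860 + 0 − 753 + 0 = +107 million.

+107 million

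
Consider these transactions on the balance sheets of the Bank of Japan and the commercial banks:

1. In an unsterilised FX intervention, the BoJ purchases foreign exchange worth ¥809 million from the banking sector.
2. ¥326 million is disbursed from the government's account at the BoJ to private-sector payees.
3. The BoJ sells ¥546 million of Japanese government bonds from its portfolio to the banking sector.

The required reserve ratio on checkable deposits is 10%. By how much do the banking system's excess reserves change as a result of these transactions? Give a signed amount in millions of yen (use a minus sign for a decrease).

FX purchase ¥809 million: reserves +¥809M, deposits 0.
Government spending ¥326 million: reserves +¥326M, deposits +¥326M.
OMO sale (to banks) ¥546 million: reserves −¥546M, deposits 0.
Totals: Δreserves = +¥589M, Δdeposits = +¥326M.
Δrequired reserves = 10% × +¥326M = +¥32.6M.
Δexcess reserves = Δreserves − Δrequired = +¥589M − (+¥32.6M) = +¥556.4 million.

+¥556.4 million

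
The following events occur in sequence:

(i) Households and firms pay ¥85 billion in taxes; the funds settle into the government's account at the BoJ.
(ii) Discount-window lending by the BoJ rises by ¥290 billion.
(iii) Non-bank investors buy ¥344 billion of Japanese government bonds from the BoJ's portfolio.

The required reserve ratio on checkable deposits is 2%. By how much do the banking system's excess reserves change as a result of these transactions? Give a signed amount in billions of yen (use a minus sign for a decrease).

Government account inflow ¥85 billion: reserves −¥85B, deposits −¥85B.
Discount-window loan ¥290 billion: reserves +¥290B, deposits 0.
Asset sale (to non-banks) ¥344 billion: reserves −¥344B, deposits −¥344B.
Totals: Δreserves = −¥139B, Δdeposits = −¥429B.
Δrequired reserves = 2% × −¥429B = −¥8.58B.
Δexcess reserves = Δreserves − Δrequired = −¥139B − (−¥8.58B) = -¥130.42 billion.

-¥130.42 billion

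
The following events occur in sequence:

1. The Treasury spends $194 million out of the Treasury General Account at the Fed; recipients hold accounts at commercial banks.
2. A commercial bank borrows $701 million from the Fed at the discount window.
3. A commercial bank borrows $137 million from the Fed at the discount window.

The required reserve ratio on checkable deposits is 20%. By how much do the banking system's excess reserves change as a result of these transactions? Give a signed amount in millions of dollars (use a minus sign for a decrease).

+$993.2 million

Government spending $194 million: reserves +$194M, deposits +$194M.
Discount-window loan $701 million: reserves +$701M, deposits 0.
Discount-window loan $137 million: reserves +$137M, deposits 0.
Totals: Δreserves = +$1032M, Δdeposits = +$194M.
Δrequired reserves = 20% × +$194M = +$38.8M.
Δexcess reserves = Δreserves − Δrequired = +$1032M − (+$38.8M) = +$993.2 million.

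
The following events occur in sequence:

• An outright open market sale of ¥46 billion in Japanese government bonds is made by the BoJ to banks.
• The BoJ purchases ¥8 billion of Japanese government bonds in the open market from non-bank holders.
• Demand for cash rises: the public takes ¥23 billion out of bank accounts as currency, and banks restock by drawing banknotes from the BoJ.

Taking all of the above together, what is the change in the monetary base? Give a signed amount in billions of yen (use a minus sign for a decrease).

-¥38 billion

OMO sale (to banks) ¥46 billion: BoJ balance sheet contracts → −¥46B.
Asset purchase (from non-banks) ¥8 billion: BoJ balance sheet expands → +¥8B.
Currency withdrawal ¥23 billion: just a shift between currency and reserves — both are base money → 0.
Net: −46 + 8 + 0 = -¥38 billion.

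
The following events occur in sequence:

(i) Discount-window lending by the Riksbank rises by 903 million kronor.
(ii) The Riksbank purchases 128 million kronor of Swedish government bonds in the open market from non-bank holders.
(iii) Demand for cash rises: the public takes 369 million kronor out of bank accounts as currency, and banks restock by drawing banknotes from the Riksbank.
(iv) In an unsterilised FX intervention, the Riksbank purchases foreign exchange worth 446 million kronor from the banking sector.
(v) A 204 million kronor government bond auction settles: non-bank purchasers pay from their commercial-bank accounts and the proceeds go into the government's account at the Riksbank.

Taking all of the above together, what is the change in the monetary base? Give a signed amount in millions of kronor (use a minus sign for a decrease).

+1273 million

Discount-window loan 903 million kronor: Riksbank balance sheet expands → +903M.
Asset purchase (from non-banks) 128 million kronor: Riksbank balance sheet expands → +128M.
Currency withdrawal 369 million kronor: just a shift between currency and reserves — both are base money → 0.
FX purchase 446 million kronor: Riksbank balance sheet expands → +446M.
Government account inflow 204 million kronor: reserves shift to a non-base liability → −204M.
Net: 903 + 128 + 0 + 446 − 204 = +1273 million.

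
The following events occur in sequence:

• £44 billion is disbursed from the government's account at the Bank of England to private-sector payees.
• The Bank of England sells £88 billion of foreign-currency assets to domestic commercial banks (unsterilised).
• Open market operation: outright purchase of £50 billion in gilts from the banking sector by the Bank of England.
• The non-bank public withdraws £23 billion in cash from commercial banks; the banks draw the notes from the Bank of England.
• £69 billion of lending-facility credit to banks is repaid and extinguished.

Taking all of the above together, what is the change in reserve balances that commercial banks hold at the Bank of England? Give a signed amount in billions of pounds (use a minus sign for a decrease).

-£86 billion

Government spending £44 billion: government payments flow into bank reserve accounts → +£44B.
FX sale £88 billion: the buying banks pay out of their reserve balances → −£88B.
OMO purchase (from banks) £50 billion: the Bank of England pays by crediting reserve accounts → +£50B.
Currency withdrawal £23 billion: banks swap reserves for currency → −£23B.
Discount-window repayment £69 billion: repayment is debited from reserves → −£69B.
Net: 44 − 88 + 50 − 23 − 69 = -£86 billion.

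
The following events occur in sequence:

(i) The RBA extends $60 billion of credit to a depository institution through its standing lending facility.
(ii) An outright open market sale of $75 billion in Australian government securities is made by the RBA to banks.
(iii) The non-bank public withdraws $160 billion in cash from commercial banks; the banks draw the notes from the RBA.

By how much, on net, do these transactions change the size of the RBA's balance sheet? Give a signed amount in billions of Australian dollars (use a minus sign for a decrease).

-$15 billion

RBA balance sheet:
  Assets:      Securities −$75B, Loans to banks +$60B
  Liabilities: Bank reserves −$175B, Currency in circulation +$160B
Change in total RBA assets = -$15 billion.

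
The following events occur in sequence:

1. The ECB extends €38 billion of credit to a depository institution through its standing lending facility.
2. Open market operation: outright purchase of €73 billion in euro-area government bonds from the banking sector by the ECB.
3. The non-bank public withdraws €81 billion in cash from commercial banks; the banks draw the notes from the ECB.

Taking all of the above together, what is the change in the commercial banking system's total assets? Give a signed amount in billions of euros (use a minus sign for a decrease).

ECB balance sheet:
  Assets:      Securities +€73B, Loans to banks +€38B
  Liabilities: Bank reserves +€30B, Currency in circulation +€81B
Commercial banking system:
  Assets:      Reserves at CB +€30B, Securities −€73B
  Liabilities: Checkable deposits −€81B, Borrowings from CB +€38B
Change in total bank assets = -€43 billion.

-€43 billion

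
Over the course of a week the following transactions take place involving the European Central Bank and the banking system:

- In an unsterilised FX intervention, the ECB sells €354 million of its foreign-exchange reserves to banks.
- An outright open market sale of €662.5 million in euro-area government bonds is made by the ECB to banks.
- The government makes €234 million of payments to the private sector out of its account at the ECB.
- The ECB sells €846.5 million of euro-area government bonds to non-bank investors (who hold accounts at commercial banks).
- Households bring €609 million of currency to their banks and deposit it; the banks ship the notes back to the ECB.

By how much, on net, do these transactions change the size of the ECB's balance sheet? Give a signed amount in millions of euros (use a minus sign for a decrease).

-€1863 million

FX sale €354 million: an ECB asset is shed → −€354M.
OMO sale (to banks) €662.5 million: an ECB asset is shed → −€662.5M.
Government spending €234 million: only the composition of liabilities changes → 0.
Asset sale (to non-banks) €846.5 million: an ECB asset is shed → −€846.5M.
Currency deposit €609 million: only the composition of liabilities changes → 0.
Net: −354 − 662.5 + 0 − 846.5 + 0 = -€1863 million.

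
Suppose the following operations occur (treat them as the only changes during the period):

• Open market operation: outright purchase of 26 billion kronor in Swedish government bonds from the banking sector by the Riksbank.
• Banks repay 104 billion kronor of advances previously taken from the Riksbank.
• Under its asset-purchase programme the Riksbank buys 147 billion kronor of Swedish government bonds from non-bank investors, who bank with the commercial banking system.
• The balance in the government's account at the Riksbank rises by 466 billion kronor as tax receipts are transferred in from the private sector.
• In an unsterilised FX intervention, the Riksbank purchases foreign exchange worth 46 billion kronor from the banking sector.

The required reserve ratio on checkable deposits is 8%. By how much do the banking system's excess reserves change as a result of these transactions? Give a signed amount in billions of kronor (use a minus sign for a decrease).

-325.48 billion

OMO purchase (from banks) 26 billion kronor: reserves +26B, deposits 0.
Discount-window repayment 104 billion kronor: reserves −104B, deposits 0.
Asset purchase (from non-banks) 147 billion kronor: reserves +147B, deposits +147B.
Government account inflow 466 billion kronor: reserves −466B, deposits −466B.
FX purchase 46 billion kronor: reserves +46B, deposits 0.
Totals: Δreserves = −351B, Δdeposits = −319B.
Δrequired reserves = 8% × −319B = −25.52B.
Δexcess reserves = Δreserves − Δrequired = −351B − (−25.52B) = -325.48 billion.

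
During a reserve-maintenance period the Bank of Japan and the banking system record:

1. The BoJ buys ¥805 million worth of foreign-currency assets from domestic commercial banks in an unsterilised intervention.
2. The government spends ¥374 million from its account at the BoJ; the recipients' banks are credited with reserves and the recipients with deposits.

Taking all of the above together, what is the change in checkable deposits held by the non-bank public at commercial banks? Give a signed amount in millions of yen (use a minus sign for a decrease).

FX purchase ¥805 million: the counterparty is a bank, so public deposits are unchanged → 0.
Government spending ¥374 million: non-bank counterparties' bank balances rise → +¥374M.
Net: 0 + 374 = +¥374 million.

+¥374 million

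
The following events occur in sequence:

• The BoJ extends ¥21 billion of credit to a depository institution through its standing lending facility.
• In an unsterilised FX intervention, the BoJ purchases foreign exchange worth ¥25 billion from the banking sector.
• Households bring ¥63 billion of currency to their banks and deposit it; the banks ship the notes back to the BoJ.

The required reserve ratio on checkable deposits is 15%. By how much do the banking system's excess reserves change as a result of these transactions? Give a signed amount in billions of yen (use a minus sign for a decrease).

Discount-window loan ¥21 billion: reserves +¥21B, deposits 0.
FX purchase ¥25 billion: reserves +¥25B, deposits 0.
Currency deposit ¥63 billion: reserves +¥63B, deposits +¥63B.
Totals: Δreserves = +¥109B, Δdeposits = +¥63B.
Δrequired reserves = 15% × +¥63B = +¥9.45B.
Δexcess reserves = Δreserves − Δrequired = +¥109B − (+¥9.45B) = +¥99.55 billion.

+¥99.55 billion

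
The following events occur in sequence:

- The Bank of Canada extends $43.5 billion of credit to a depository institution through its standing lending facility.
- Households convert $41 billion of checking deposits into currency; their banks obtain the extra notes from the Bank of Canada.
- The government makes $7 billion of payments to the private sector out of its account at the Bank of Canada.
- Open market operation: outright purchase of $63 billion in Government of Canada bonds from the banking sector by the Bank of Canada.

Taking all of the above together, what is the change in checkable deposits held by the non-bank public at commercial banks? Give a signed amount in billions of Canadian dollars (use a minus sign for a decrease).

-$34 billion

Bank of Canada balance sheet:
  Assets:      Securities +$63B, Loans to banks +$43.5B
  Liabilities: Bank reserves +$72.5B, Currency in circulation +$41B, Government deposits −$7B
Commercial banking system:
  Assets:      Reserves at CB +$72.5B, Securities −$63B
  Liabilities: Checkable deposits −$34B, Borrowings from CB +$43.5B
So the change in checkable deposits held by the non-bank public at commercial banks is -$34 billion.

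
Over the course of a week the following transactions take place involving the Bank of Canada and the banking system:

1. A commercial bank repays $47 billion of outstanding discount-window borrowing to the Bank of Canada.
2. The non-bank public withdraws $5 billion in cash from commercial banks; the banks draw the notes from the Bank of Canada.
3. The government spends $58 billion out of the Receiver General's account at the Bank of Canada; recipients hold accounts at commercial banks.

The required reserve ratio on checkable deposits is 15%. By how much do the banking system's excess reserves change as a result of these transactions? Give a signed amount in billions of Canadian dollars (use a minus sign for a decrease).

Discount-window repayment $47 billion: reserves −$47B, deposits 0.
Currency withdrawal $5 billion: reserves −$5B, deposits −$5B.
Government spending $58 billion: reserves +$58B, deposits +$58B.
Totals: Δreserves = +$6B, Δdeposits = +$53B.
Δrequired reserves = 15% × +$53B = +$7.95B.
Δexcess reserves = Δreserves − Δrequired = +$6B − (+$7.95B) = -$1.95 billion.

-$1.95 billion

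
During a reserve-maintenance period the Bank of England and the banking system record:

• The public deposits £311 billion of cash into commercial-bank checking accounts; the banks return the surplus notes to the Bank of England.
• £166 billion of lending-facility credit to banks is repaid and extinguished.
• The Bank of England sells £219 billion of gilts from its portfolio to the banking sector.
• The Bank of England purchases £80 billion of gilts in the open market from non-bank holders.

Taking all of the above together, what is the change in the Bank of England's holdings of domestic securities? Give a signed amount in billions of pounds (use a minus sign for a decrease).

-£139 billion

Currency deposit £311 billion: the Bank of England's securities portfolio is untouched → 0.
Discount-window repayment £166 billion: the Bank of England's securities portfolio is untouched → 0.
OMO sale (to banks) £219 billion: securities removed from the Bank of England's portfolio → −£219B.
Asset purchase (from non-banks) £80 billion: securities added to the Bank of England's portfolio → +£80B.
Net: 0 + 0 − 219 + 80 = -£139 billion.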